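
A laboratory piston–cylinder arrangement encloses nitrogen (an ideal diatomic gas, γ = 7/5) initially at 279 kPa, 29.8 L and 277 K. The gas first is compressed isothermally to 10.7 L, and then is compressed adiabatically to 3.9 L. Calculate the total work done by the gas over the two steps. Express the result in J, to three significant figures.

W_total ≈ -18900 J

Step 1 (isothermal): W = P₁V₁ ln(V₂/V₁) = (8314) ln(10.7/29.8) = -8516 J.
After step 1: P = 777 kPa, V = 10.7 L, T = 277 K.
Step 2 (adiabatic): W = (P₁V₁ − P₂V₂)/(γ−1) = (8314 − 12449)/0.4 = -10338 J.
W_total = -8516 − 10338 = -18854 J.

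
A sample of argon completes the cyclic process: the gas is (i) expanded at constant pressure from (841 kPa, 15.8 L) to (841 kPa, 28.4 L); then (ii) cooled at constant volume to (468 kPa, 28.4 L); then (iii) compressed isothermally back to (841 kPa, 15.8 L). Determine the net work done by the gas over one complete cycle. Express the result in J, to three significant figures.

Leg (i): W = PΔV = (841)(28.4 − 15.8) = 10597 J.
Leg (ii): W = 0.
Leg (iii): W = PᵢVᵢ ln(V_f/Vᵢ) = (13291) ln(15.8/28.4) = -7794 J.
W_net = 10597 − 7794 = 2803 J.

W_net ≈ 2800 J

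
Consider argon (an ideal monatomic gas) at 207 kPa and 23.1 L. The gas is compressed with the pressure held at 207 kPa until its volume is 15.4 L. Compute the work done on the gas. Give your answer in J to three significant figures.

W ≈ 1590 J

Isobaric: W = P ΔV.
W = (207 kPa)(15.4 − 23.1 L) = (207)(-7.7) = -1594 J.
Work on gas = −W_by = 1594 J.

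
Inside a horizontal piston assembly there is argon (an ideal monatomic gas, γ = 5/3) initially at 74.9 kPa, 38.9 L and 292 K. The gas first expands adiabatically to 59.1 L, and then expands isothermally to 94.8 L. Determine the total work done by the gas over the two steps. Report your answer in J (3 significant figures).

Step 1 (adiabatic): W = (P₁V₁ − P₂V₂)/(γ−1) = (2914 − 2205)/0.667 = 1063 J.
After step 1: P = 37.3 kPa, V = 59.1 L, T = 220.9 K.
Step 2 (isothermal): W = P₁V₁ ln(V₂/V₁) = (2205) ln(94.8/59.1) = 1042 J.
W_total = 1063 + 1042 = 2105 J.

W_total ≈ 2110 J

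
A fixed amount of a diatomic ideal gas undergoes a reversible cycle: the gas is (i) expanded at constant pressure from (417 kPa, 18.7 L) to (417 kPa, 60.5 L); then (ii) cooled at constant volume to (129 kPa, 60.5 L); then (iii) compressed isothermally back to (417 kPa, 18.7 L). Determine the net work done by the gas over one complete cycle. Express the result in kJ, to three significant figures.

Leg (i): W = PΔV = (417)(60.5 − 18.7) = 17431 J.
Leg (ii): W = 0.
Leg (iii): W = PᵢVᵢ ln(V_f/Vᵢ) = (7804) ln(18.7/60.5) = -9163 J.
W_net = 17431 − 9163 = 8267 J.

W_net ≈ 8.27 kJ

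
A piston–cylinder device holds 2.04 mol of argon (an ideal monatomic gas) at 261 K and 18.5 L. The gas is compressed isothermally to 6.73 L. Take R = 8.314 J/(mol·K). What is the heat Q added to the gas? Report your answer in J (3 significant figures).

Q ≈ -4480 J

Isothermal ⇒ ΔU = 0, so Q = W = nRT ln(V₂/V₁).
Q = (2.04)(8.314)(261) ln(6.73/18.5) = 4427 × -1.011 = -4476 J.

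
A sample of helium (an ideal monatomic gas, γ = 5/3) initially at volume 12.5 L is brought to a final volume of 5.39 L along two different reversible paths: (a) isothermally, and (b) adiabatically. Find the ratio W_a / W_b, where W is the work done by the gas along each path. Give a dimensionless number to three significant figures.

Path (a) isothermal: W = P₁V₁ ln(V₂/V₁) → W_a/(P₁V₁) = -0.8412.
Path (b) adiabatic: W = P₁V₁(1 − (V₁/V₂)^(γ−1))/(γ−1) → W_b/(P₁V₁) = -1.128.
W_a / W_b = -0.8412 / -1.128 = 0.7457.

W_a / W_b ≈ 0.746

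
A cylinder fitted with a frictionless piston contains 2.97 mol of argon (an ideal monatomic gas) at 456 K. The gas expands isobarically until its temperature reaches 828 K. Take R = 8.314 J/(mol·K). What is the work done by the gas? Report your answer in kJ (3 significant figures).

Isobaric: W = P ΔV = nR ΔT.
W = (2.97)(8.314)(828 − 456) = 9186 J.

W ≈ 9.19 kJ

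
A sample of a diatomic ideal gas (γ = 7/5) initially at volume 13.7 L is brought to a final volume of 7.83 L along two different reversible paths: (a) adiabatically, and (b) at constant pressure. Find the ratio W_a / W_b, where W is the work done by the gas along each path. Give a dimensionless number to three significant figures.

W_a / W_b ≈ 1.46

Path (a) adiabatic: W = P₁V₁(1 − (V₁/V₂)^(γ−1))/(γ−1) → W_a/(P₁V₁) = -0.627.
Path (b) isobaric: W = P₁(V₂ − V₁) → W_b/(P₁V₁) = -0.4285.
W_a / W_b = -0.627 / -0.4285 = 1.463.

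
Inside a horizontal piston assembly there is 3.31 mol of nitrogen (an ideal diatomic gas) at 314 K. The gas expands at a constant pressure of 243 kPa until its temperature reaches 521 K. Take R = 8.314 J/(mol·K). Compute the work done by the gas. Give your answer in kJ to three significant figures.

Isobaric: W = P ΔV = nR ΔT.
W = (3.31)(8.314)(521 − 314) = 5697 J.

W ≈ 5.70 kJ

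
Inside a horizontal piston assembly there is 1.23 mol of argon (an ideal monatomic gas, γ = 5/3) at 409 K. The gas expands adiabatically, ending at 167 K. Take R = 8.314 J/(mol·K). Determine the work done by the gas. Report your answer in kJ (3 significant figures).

Adiabatic ⇒ Q = 0, so W_by = −ΔU = nCᵥ(T₁ − T₂).
Cᵥ = 3R/2 = 12.47 J/(mol·K).
W = (1.23)(12.47)(409 − 167) = 3712 J.

W ≈ 3.71 kJ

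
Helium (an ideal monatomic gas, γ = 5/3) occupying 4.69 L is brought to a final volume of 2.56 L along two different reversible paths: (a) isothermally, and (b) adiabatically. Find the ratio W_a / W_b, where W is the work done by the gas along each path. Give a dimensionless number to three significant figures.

W_a / W_b ≈ 0.812

Path (a) isothermal: W = P₁V₁ ln(V₂/V₁) → W_a/(P₁V₁) = -0.6054.
Path (b) adiabatic: W = P₁V₁(1 − (V₁/V₂)^(γ−1))/(γ−1) → W_b/(P₁V₁) = -0.7458.
W_a / W_b = -0.6054 / -0.7458 = 0.8117.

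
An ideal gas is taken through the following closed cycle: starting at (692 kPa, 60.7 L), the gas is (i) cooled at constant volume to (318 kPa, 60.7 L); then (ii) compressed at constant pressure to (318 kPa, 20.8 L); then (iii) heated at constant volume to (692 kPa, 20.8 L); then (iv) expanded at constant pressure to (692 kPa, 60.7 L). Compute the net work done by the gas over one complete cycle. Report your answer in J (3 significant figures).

Constant-volume legs do no work.
W(ii) = (318)(20.8 − 60.7) = -12688 J; W(iv) = (692)(60.7 − 20.8) = 27611 J.
W_net = -12688 + 27611 = 14923 J (the clockwise enclosed area).

W_net ≈ 14900 J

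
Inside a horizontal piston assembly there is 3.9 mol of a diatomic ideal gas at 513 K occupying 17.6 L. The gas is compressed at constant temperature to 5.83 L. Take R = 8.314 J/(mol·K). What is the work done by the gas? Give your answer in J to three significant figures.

Isothermal: W = nRT ln(V₂/V₁).
W = (3.9)(8.314)(513) × ln(5.83/17.6)
  = 16634 × -1.105
W_by_gas = -18378 J.

W ≈ -18400 J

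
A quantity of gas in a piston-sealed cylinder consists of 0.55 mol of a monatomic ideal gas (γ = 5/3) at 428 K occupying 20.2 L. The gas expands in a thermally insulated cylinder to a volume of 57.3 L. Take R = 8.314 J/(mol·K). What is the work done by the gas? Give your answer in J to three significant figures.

W ≈ 1470 J

Adiabatic: TV^(γ−1) = const with γ = 5/3.
T₂ = T₁ (V₁/V₂)^(γ−1) = 428 × (20.2/57.3)^0.667 = 428 × 0.499 = 213.6 K.
W_by = nCᵥ(T₁ − T₂) = (0.55)(12.47)(428 − 213.6) = 1471 J.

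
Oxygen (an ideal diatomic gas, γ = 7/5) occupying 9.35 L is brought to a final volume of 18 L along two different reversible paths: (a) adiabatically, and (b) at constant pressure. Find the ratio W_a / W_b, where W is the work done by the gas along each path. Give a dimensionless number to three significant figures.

W_a / W_b ≈ 0.623

Path (a) adiabatic: W = P₁V₁(1 − (V₁/V₂)^(γ−1))/(γ−1) → W_a/(P₁V₁) = 0.5762.
Path (b) isobaric: W = P₁(V₂ − V₁) → W_b/(P₁V₁) = 0.9251.
W_a / W_b = 0.5762 / 0.9251 = 0.6228.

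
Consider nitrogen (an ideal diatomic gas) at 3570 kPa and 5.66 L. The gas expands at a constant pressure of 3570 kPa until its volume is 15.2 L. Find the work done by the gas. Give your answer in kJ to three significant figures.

W ≈ 34.1 kJ

Isobaric: W = P ΔV.
W = (3570 kPa)(15.2 − 5.66 L) = (3570)(9.54) = 34058 J.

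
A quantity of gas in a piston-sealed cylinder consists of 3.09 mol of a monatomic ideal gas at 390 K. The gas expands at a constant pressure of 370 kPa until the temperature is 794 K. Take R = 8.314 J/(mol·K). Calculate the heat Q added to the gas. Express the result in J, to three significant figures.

Q ≈ 25900 J

Isobaric: W = nRΔT = (3.09)(8.314)(404) = 10379 J.
ΔU = nCᵥΔT with Cᵥ = 3R/2: ΔU = (3.09)(12.47)(404) = 15568 J.
Q = ΔU + W = 15568 + 10379 = 25947 J.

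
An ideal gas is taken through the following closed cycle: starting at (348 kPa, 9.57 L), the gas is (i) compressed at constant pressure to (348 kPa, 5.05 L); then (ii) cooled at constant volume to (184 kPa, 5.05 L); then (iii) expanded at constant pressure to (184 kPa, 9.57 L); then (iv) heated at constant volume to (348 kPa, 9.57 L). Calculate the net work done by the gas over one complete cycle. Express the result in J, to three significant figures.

W_net ≈ -741 J

Constant-volume legs do no work.
W(i) = (348)(5.05 − 9.57) = -1573 J; W(iii) = (184)(9.57 − 5.05) = 831.7 J.
W_net = -1573 + 831.7 = -741.3 J (the counter-clockwise enclosed area).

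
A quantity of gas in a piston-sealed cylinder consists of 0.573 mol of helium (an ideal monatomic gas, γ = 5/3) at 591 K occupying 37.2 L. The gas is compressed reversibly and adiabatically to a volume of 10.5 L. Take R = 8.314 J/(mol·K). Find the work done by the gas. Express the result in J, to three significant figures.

W ≈ -5590 J

Adiabatic: TV^(γ−1) = const with γ = 5/3.
T₂ = T₁ (V₁/V₂)^(γ−1) = 591 × (37.2/10.5)^0.667 = 591 × 2.324 = 1373 K.
W_by = nCᵥ(T₁ − T₂) = (0.573)(12.47)(591 − 1373) = -5592 J.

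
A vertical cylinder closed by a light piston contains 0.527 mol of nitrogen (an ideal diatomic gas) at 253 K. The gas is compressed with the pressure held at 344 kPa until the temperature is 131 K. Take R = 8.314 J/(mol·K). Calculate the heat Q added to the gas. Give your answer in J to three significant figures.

Q ≈ -1870 J

Isobaric: W = nRΔT = (0.527)(8.314)(-122) = -534.5 J.
ΔU = nCᵥΔT with Cᵥ = 5R/2: ΔU = (0.527)(20.79)(-122) = -1336 J.
Q = ΔU + W = -1336 − 534.5 = -1871 J.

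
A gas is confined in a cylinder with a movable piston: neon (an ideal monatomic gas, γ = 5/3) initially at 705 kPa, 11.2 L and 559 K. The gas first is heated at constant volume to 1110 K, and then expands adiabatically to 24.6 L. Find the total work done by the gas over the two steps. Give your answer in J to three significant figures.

W_total ≈ 9600 J

Step 1 (isochoric): W = 0 (constant volume).
After step 1: P = 1400 kPa (V unchanged).
Step 2 (adiabatic): W = (P₁V₁ − P₂V₂)/(γ−1) = (15679 − 9279)/0.667 = 9600 J.
W_total = 0 + 9600 = 9600 J.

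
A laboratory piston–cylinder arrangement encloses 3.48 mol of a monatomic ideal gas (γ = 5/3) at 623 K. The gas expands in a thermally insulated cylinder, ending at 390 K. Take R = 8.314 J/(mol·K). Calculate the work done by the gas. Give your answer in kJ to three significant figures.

W ≈ 10.1 kJ

Adiabatic ⇒ Q = 0, so W_by = −ΔU = nCᵥ(T₁ − T₂).
Cᵥ = 3R/2 = 12.47 J/(mol·K).
W = (3.48)(12.47)(623 − 390) = 10112 J.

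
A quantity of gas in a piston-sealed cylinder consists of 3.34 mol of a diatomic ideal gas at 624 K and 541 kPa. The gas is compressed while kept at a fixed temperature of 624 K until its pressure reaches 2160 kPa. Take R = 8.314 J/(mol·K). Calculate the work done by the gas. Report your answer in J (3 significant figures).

Isothermal process: W = nRT ln(V₂/V₁) = nRT ln(P₁/P₂).
W = (3.34)(8.314)(624) × ln(541/2160)
  = 17328 × ln(0.2505) = 17328 × -1.384
W_by_gas = -23989 J.

W ≈ -24000 J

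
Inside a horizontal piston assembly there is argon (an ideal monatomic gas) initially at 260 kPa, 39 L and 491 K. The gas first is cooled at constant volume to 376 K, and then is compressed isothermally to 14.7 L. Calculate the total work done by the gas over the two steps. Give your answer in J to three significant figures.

Step 1 (isochoric): W = 0 (constant volume).
After step 1: P = 199.1 kPa (V unchanged).
Step 2 (isothermal): W = P₁V₁ ln(V₂/V₁) = (7765) ln(14.7/39) = -7576 J.
W_total = 0 − 7576 = -7576 J.

W_total ≈ -7580 J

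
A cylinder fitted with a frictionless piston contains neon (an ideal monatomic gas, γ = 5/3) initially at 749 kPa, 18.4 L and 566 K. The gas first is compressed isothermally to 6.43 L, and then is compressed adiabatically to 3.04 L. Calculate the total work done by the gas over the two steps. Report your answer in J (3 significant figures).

W_total ≈ -27900 J

Step 1 (isothermal): W = P₁V₁ ln(V₂/V₁) = (13782) ln(6.43/18.4) = -14490 J.
After step 1: P = 2143 kPa, V = 6.43 L, T = 566 K.
Step 2 (adiabatic): W = (P₁V₁ − P₂V₂)/(γ−1) = (13782 − 22709)/0.667 = -13391 J.
W_total = -14490 − 13391 = -27880 J.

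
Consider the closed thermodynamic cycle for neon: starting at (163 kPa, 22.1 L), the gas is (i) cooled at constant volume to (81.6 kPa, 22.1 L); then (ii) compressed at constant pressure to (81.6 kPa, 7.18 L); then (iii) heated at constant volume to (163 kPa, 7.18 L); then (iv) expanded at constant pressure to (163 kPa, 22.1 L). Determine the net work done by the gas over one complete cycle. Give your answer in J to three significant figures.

Constant-volume legs do no work.
W(ii) = (81.6)(7.18 − 22.1) = -1217 J; W(iv) = (163)(22.1 − 7.18) = 2432 J.
W_net = -1217 + 2432 = 1214 J (the clockwise enclosed area).

W_net ≈ 1210 J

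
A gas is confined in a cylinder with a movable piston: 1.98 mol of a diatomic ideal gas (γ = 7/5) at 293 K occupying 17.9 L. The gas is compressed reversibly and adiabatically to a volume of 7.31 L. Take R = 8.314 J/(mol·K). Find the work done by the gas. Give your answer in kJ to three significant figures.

Adiabatic: TV^(γ−1) = const with γ = 7/5.
T₂ = T₁ (V₁/V₂)^(γ−1) = 293 × (17.9/7.31)^0.4 = 293 × 1.431 = 419.2 K.
W_by = nCᵥ(T₁ − T₂) = (1.98)(20.79)(293 − 419.2) = -5194 J.

W ≈ -5.19 kJ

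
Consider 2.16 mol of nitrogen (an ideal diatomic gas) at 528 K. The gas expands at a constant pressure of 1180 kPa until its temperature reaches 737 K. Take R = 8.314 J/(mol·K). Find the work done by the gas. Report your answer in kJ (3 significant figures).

Isobaric: W = P ΔV = nR ΔT.
W = (2.16)(8.314)(737 − 528) = 3753 J.

W ≈ 3.75 kJ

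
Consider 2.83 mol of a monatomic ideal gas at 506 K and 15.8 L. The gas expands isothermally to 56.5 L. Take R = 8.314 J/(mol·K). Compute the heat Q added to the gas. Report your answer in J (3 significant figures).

Q ≈ 15200 J

Isothermal ⇒ ΔU = 0, so Q = W = nRT ln(V₂/V₁).
Q = (2.83)(8.314)(506) ln(56.5/15.8) = 11905 × 1.274 = 15170 J.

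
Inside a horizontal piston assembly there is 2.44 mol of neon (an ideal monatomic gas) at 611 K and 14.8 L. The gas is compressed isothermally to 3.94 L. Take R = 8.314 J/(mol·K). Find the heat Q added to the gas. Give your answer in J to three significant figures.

Isothermal ⇒ ΔU = 0, so Q = W = nRT ln(V₂/V₁).
Q = (2.44)(8.314)(611) ln(3.94/14.8) = 12395 × -1.323 = -16404 J.

Q ≈ -16400 J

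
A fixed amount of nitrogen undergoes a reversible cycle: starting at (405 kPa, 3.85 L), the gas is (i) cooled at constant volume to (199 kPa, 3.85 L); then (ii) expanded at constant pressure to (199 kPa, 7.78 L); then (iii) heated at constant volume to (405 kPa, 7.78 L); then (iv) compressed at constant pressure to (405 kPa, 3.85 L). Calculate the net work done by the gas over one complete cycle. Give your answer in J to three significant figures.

W_net ≈ -810 J

Constant-volume legs do no work.
W(ii) = (199)(7.78 − 3.85) = 782.1 J; W(iv) = (405)(3.85 − 7.78) = -1592 J.
W_net = 782.1 − 1592 = -809.6 J (the counter-clockwise enclosed area).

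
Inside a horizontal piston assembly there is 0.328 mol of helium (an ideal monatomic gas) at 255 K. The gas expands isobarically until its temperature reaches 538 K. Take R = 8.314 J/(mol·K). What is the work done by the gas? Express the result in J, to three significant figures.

W ≈ 772 J

Isobaric: W = P ΔV = nR ΔT.
W = (0.328)(8.314)(538 − 255) = 771.7 J.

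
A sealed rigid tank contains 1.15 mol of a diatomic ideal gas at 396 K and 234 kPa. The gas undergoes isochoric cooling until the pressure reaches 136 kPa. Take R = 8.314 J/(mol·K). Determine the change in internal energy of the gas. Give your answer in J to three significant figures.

Constant volume ⇒ W = 0, so Q = ΔU = nCᵥΔT with Cᵥ = 5R/2 = 20.79 J/(mol·K).
At constant V, T₂/T₁ = P₂/P₁ ⇒ ΔT = T₁(P₂/P₁ − 1) = 396·(136/234 − 1) = -165.8 K.
ΔU = (1.15)(20.79)(-165.8) = -3964 J.

ΔU ≈ -3960 J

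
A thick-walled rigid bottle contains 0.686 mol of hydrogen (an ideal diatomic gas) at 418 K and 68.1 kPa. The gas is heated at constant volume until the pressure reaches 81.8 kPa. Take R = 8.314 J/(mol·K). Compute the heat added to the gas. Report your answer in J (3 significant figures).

Q ≈ 1200 J

Constant volume ⇒ W = 0, so Q = ΔU = nCᵥΔT with Cᵥ = 5R/2 = 20.79 J/(mol·K).
At constant V, T₂/T₁ = P₂/P₁ ⇒ ΔT = T₁(P₂/P₁ − 1) = 418·(81.8/68.1 − 1) = 84.09 K.
ΔU = (0.686)(20.79)(84.09) = 1199 J.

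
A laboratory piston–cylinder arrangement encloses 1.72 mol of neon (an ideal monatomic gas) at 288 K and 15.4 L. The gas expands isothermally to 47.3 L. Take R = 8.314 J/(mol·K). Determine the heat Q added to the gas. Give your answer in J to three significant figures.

Q ≈ 4620 J

Isothermal ⇒ ΔU = 0, so Q = W = nRT ln(V₂/V₁).
Q = (1.72)(8.314)(288) ln(47.3/15.4) = 4118 × 1.122 = 4621 J.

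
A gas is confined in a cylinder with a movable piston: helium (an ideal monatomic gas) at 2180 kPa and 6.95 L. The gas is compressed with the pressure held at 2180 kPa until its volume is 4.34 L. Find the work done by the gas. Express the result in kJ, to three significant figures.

Isobaric: W = P ΔV.
W = (2180 kPa)(4.34 − 6.95 L) = (2180)(-2.61) = -5690 J.

W ≈ -5.69 kJ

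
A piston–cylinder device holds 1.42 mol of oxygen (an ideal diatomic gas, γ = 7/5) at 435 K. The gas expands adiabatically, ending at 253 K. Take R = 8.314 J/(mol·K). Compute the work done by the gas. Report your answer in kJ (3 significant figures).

Adiabatic ⇒ Q = 0, so W_by = −ΔU = nCᵥ(T₁ − T₂).
Cᵥ = 5R/2 = 20.79 J/(mol·K).
W = (1.42)(20.79)(435 − 253) = 5372 J.

W ≈ 5.37 kJ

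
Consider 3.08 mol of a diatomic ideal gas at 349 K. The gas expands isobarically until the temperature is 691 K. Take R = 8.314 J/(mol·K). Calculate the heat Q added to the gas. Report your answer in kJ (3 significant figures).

Isobaric: W = nRΔT = (3.08)(8.314)(342) = 8758 J.
ΔU = nCᵥΔT with Cᵥ = 5R/2: ΔU = (3.08)(20.79)(342) = 21894 J.
Q = ΔU + W = 21894 + 8758 = 30652 J.

Q ≈ 30.7 kJ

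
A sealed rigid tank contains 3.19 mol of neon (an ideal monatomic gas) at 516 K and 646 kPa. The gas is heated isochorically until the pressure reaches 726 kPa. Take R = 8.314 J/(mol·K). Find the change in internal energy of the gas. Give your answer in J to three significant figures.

Constant volume ⇒ W = 0, so Q = ΔU = nCᵥΔT with Cᵥ = 3R/2 = 12.47 J/(mol·K).
At constant V, T₂/T₁ = P₂/P₁ ⇒ ΔT = T₁(P₂/P₁ − 1) = 516·(726/646 − 1) = 63.9 K.
ΔU = (3.19)(12.47)(63.9) = 2542 J.

ΔU ≈ 2540 J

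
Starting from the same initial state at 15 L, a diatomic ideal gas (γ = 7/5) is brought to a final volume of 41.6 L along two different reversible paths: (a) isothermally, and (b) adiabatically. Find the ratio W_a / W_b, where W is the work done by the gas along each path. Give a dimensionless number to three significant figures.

W_a / W_b ≈ 1.22

Path (a) isothermal: W = P₁V₁ ln(V₂/V₁) → W_a/(P₁V₁) = 1.02.
Path (b) adiabatic: W = P₁V₁(1 − (V₁/V₂)^(γ−1))/(γ−1) → W_b/(P₁V₁) = 0.8376.
W_a / W_b = 1.02 / 0.8376 = 1.218.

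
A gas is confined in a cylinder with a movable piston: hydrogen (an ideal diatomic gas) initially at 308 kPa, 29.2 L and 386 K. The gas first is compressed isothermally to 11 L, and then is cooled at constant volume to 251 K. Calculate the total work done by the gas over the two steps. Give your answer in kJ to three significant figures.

W_total ≈ -8.78 kJ

Step 1 (isothermal): W = P₁V₁ ln(V₂/V₁) = (8994) ln(11/29.2) = -8780 J.
Step 2 (isochoric): W = 0 (constant volume).
W_total = -8780 + 0 = -8780 J.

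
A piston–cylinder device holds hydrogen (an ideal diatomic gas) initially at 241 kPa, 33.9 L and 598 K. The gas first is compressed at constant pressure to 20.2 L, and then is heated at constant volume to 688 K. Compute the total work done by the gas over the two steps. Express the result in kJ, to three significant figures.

W_total ≈ -3.30 kJ

Step 1 (isobaric): W = PΔV = (241 kPa)(20.2 − 33.9 L) = -3302 J.
Step 2 (isochoric): W = 0 (constant volume).
W_total = -3302 + 0 = -3302 J.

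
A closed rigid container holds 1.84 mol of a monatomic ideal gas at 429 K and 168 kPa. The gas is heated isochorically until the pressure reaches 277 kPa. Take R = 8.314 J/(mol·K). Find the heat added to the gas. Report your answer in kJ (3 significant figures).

Q ≈ 6.39 kJ

Constant volume ⇒ W = 0, so Q = ΔU = nCᵥΔT with Cᵥ = 3R/2 = 12.47 J/(mol·K).
At constant V, T₂/T₁ = P₂/P₁ ⇒ ΔT = T₁(P₂/P₁ − 1) = 429·(277/168 − 1) = 278.3 K.
ΔU = (1.84)(12.47)(278.3) = 6387 J.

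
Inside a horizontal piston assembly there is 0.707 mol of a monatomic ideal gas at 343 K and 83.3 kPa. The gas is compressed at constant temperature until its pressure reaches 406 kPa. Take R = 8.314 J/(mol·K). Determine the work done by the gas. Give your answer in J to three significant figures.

W ≈ -3190 J

Isothermal process: W = nRT ln(V₂/V₁) = nRT ln(P₁/P₂).
W = (0.707)(8.314)(343) × ln(83.3/406)
  = 2016 × ln(0.2052) = 2016 × -1.584
W_by_gas = -3193 J.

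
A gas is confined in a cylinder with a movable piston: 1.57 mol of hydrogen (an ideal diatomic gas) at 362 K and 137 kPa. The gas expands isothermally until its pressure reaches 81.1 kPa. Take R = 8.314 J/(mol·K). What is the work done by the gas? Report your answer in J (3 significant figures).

Isothermal process: W = nRT ln(V₂/V₁) = nRT ln(P₁/P₂).
W = (1.57)(8.314)(362) × ln(137/81.1)
  = 4725 × ln(1.689) = 4725 × 0.5243
W_by_gas = 2477 J.

W ≈ 2480 J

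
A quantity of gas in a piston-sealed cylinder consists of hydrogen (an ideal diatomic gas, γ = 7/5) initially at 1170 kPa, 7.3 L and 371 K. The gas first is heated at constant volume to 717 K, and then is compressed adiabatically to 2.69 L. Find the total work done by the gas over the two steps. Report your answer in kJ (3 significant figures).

Step 1 (isochoric): W = 0 (constant volume).
After step 1: P = 2261 kPa (V unchanged).
Step 2 (adiabatic): W = (P₁V₁ − P₂V₂)/(γ−1) = (16506 − 24608)/0.4 = -20255 J.
W_total = 0 − 20255 = -20255 J.

W_total ≈ -20.3 kJ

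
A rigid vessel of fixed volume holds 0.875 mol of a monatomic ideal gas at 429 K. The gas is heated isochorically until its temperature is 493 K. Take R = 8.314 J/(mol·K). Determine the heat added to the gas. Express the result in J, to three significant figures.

Q ≈ 698 J

Constant volume ⇒ W = 0, so Q = ΔU = nCᵥΔT with Cᵥ = 3R/2 = 12.47 J/(mol·K).
ΔU = (0.875)(12.47)(493 − 429) = 698.4 J.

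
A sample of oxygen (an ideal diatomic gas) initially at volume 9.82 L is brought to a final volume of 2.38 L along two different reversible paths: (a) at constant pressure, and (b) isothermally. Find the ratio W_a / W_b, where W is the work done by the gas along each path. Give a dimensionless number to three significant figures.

Path (a) isobaric: W = P₁(V₂ − V₁) → W_a/(P₁V₁) = -0.7576.
Path (b) isothermal: W = P₁V₁ ln(V₂/V₁) → W_b/(P₁V₁) = -1.417.
W_a / W_b = -0.7576 / -1.417 = 0.5346.

W_a / W_b ≈ 0.535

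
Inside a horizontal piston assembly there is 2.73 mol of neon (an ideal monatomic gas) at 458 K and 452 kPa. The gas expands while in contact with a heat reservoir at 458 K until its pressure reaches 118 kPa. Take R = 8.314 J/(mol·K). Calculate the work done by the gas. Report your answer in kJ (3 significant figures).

Isothermal process: W = nRT ln(V₂/V₁) = nRT ln(P₁/P₂).
W = (2.73)(8.314)(458) × ln(452/118)
  = 10395 × ln(3.831) = 10395 × 1.343
W_by_gas = 13961 J.

W ≈ 14.0 kJ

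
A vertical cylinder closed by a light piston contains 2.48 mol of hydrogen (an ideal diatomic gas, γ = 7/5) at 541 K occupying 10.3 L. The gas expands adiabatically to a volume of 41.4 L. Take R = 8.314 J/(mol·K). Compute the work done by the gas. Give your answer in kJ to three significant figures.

W ≈ 11.9 kJ

Adiabatic: TV^(γ−1) = const with γ = 7/5.
T₂ = T₁ (V₁/V₂)^(γ−1) = 541 × (10.3/41.4)^0.4 = 541 × 0.5732 = 310.1 K.
W_by = nCᵥ(T₁ − T₂) = (2.48)(20.79)(541 − 310.1) = 11901 J.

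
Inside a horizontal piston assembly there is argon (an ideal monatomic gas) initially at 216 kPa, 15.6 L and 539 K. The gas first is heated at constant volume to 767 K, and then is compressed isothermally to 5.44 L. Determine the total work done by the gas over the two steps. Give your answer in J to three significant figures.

W_total ≈ -5050 J

Step 1 (isochoric): W = 0 (constant volume).
After step 1: P = 307.4 kPa (V unchanged).
Step 2 (isothermal): W = P₁V₁ ln(V₂/V₁) = (4795) ln(5.44/15.6) = -5051 J.
W_total = 0 − 5051 = -5051 J.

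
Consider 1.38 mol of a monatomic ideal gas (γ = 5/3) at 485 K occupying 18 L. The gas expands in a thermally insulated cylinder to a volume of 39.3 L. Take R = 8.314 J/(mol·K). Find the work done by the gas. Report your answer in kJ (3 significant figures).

Adiabatic: TV^(γ−1) = const with γ = 5/3.
T₂ = T₁ (V₁/V₂)^(γ−1) = 485 × (18/39.3)^0.667 = 485 × 0.5942 = 288.2 K.
W_by = nCᵥ(T₁ − T₂) = (1.38)(12.47)(485 − 288.2) = 3387 J.

W ≈ 3.39 kJ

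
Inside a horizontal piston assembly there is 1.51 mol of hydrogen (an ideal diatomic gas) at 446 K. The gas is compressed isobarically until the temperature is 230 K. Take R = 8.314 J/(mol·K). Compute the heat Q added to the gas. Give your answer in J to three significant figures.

Q ≈ -9490 J

Isobaric: W = nRΔT = (1.51)(8.314)(-216) = -2712 J.
ΔU = nCᵥΔT with Cᵥ = 5R/2: ΔU = (1.51)(20.79)(-216) = -6779 J.
Q = ΔU + W = -6779 − 2712 = -9491 J.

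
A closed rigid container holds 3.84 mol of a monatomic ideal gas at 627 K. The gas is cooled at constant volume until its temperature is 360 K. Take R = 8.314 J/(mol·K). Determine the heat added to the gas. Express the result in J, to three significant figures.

Q ≈ -12800 J

Constant volume ⇒ W = 0, so Q = ΔU = nCᵥΔT with Cᵥ = 3R/2 = 12.47 J/(mol·K).
ΔU = (3.84)(12.47)(360 − 627) = -12786 J.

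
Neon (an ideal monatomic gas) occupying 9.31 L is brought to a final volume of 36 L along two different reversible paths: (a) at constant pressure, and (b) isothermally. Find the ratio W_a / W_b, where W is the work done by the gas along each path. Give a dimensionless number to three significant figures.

W_a / W_b ≈ 2.12

Path (a) isobaric: W = P₁(V₂ − V₁) → W_a/(P₁V₁) = 2.867.
Path (b) isothermal: W = P₁V₁ ln(V₂/V₁) → W_b/(P₁V₁) = 1.352.
W_a / W_b = 2.867 / 1.352 = 2.12.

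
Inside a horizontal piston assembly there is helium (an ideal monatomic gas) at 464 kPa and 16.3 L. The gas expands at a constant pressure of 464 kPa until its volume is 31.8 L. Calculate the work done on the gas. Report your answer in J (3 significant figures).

W ≈ -7190 J

Isobaric: W = P ΔV.
W = (464 kPa)(31.8 − 16.3 L) = (464)(15.5) = 7192 J.
Work on gas = −W_by = -7192 J.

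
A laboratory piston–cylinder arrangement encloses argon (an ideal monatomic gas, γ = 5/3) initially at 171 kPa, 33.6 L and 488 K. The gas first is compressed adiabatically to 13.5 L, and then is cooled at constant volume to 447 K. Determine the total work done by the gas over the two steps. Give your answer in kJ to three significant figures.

Step 1 (adiabatic): W = (P₁V₁ − P₂V₂)/(γ−1) = (5746 − 10552)/0.667 = -7210 J.
Step 2 (isochoric): W = 0 (constant volume).
W_total = -7210 + 0 = -7210 J.

W_total ≈ -7.21 kJ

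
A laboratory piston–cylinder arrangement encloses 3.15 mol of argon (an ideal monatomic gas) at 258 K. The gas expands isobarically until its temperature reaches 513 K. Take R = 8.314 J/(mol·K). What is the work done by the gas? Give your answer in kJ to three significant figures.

W ≈ 6.68 kJ

Isobaric: W = P ΔV = nR ΔT.
W = (3.15)(8.314)(513 − 258) = 6678 J.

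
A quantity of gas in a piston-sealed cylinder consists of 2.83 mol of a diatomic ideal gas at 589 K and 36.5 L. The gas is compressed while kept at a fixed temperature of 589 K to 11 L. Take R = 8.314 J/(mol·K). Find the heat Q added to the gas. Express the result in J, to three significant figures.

Isothermal ⇒ ΔU = 0, so Q = W = nRT ln(V₂/V₁).
Q = (2.83)(8.314)(589) ln(11/36.5) = 13858 × -1.199 = -16622 J.

Q ≈ -16600 J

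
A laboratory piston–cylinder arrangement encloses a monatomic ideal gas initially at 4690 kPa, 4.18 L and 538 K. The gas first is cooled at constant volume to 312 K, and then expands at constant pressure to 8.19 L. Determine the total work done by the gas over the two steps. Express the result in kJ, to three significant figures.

Step 1 (isochoric): W = 0 (constant volume).
After step 1: P = 2720 kPa (V unchanged).
Step 2 (isobaric): W = PΔV = (2720 kPa)(8.19 − 4.18 L) = 10907 J.
W_total = 0 + 10907 = 10907 J.

W_total ≈ 10.9 kJ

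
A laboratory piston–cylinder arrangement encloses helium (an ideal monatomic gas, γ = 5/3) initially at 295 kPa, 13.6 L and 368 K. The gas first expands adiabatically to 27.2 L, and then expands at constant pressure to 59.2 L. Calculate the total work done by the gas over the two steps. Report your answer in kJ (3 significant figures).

W_total ≈ 5.20 kJ

Step 1 (adiabatic): W = (P₁V₁ − P₂V₂)/(γ−1) = (4012 − 2527)/0.667 = 2227 J.
After step 1: P = 92.92 kPa, V = 27.2 L, T = 231.8 K.
Step 2 (isobaric): W = PΔV = (92.92 kPa)(59.2 − 27.2 L) = 2973 J.
W_total = 2227 + 2973 = 5200 J.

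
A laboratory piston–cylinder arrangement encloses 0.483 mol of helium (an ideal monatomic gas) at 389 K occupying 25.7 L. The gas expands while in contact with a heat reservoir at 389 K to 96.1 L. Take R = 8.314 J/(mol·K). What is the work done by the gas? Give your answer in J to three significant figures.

Isothermal: W = nRT ln(V₂/V₁).
W = (0.483)(8.314)(389) × ln(96.1/25.7)
  = 1562 × 1.319
W_by_gas = 2060 J.

W ≈ 2060 J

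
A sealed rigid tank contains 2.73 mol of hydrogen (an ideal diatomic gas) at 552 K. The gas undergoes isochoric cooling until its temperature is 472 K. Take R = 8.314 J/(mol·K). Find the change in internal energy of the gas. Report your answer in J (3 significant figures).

Constant volume ⇒ W = 0, so Q = ΔU = nCᵥΔT with Cᵥ = 5R/2 = 20.79 J/(mol·K).
ΔU = (2.73)(20.79)(472 − 552) = -4539 J.

ΔU ≈ -4540 J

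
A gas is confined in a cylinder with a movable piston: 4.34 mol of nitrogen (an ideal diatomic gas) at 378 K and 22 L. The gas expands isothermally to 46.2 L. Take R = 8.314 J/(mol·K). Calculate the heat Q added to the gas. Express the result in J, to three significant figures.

Isothermal ⇒ ΔU = 0, so Q = W = nRT ln(V₂/V₁).
Q = (4.34)(8.314)(378) ln(46.2/22) = 13639 × 0.7419 = 10119 J.

Q ≈ 10100 J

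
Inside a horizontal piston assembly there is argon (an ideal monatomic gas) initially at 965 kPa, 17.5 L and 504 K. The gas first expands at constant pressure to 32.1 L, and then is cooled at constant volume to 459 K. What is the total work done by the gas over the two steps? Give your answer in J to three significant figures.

Step 1 (isobaric): W = PΔV = (965 kPa)(32.1 − 17.5 L) = 14089 J.
Step 2 (isochoric): W = 0 (constant volume).
W_total = 14089 + 0 = 14089 J.

W_total ≈ 14100 J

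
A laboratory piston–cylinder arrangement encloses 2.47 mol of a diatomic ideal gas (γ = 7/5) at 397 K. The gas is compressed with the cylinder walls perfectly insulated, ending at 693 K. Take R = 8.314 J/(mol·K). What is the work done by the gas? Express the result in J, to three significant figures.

Adiabatic ⇒ Q = 0, so W_by = −ΔU = nCᵥ(T₁ − T₂).
Cᵥ = 5R/2 = 20.79 J/(mol·K).
W = (2.47)(20.79)(397 − 693) = -15196 J.

W ≈ -15200 J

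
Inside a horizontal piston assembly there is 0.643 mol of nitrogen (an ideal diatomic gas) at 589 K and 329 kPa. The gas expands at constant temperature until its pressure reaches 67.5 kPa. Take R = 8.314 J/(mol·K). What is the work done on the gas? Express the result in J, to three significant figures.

Isothermal process: W = nRT ln(V₂/V₁) = nRT ln(P₁/P₂).
W = (0.643)(8.314)(589) × ln(329/67.5)
  = 3149 × ln(4.874) = 3149 × 1.584
W_by_gas = 4987 J; work on gas = −W_by = -4987 J.

W ≈ -4990 J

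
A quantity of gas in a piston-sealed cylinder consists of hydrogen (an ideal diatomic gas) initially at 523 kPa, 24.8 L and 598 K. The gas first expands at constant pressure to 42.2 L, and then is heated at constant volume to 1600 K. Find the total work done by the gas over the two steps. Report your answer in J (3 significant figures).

W_total ≈ 9100 J

Step 1 (isobaric): W = PΔV = (523 kPa)(42.2 − 24.8 L) = 9100 J.
Step 2 (isochoric): W = 0 (constant volume).
W_total = 9100 + 0 = 9100 J.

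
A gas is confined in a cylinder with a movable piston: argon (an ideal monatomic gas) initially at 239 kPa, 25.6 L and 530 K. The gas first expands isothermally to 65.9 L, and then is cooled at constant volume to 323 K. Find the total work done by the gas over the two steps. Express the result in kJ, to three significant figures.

W_total ≈ 5.79 kJ

Step 1 (isothermal): W = P₁V₁ ln(V₂/V₁) = (6118) ln(65.9/25.6) = 5785 J.
Step 2 (isochoric): W = 0 (constant volume).
W_total = 5785 + 0 = 5785 J.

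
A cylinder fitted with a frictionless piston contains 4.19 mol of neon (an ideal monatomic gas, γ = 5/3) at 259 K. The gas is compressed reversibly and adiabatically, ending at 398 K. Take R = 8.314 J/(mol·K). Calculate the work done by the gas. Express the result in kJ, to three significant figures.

W ≈ -7.26 kJ

Adiabatic ⇒ Q = 0, so W_by = −ΔU = nCᵥ(T₁ − T₂).
Cᵥ = 3R/2 = 12.47 J/(mol·K).
W = (4.19)(12.47)(259 − 398) = -7263 J.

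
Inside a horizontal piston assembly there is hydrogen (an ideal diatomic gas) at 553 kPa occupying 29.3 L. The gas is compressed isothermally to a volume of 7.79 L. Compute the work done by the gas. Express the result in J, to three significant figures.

Isothermal: W = nRT ln(V₂/V₁) = P₁V₁ ln(V₂/V₁).
P₁V₁ = (553 kPa)(29.3 L) = 16203 J.
W = 16203 × ln(7.79/29.3) = 16203 × -1.325
W_by_gas = -21465 J.

W ≈ -21500 J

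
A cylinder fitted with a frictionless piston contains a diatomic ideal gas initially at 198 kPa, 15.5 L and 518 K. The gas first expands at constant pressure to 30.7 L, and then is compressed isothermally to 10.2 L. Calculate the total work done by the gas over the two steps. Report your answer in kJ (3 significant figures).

W_total ≈ -3.69 kJ

Step 1 (isobaric): W = PΔV = (198 kPa)(30.7 − 15.5 L) = 3010 J.
After step 1: P = 198 kPa, V = 30.7 L, T = 1026 K.
Step 2 (isothermal): W = P₁V₁ ln(V₂/V₁) = (6079) ln(10.2/30.7) = -6698 J.
W_total = 3010 − 6698 = -3688 J.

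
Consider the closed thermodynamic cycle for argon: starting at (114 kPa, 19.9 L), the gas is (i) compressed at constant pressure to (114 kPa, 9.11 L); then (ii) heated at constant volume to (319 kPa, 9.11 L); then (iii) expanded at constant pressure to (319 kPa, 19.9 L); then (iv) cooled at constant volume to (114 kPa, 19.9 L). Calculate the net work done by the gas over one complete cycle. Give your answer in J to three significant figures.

Constant-volume legs do no work.
W(i) = (114)(9.11 − 19.9) = -1230 J; W(iii) = (319)(19.9 − 9.11) = 3442 J.
W_net = -1230 + 3442 = 2212 J (the clockwise enclosed area).

W_net ≈ 2210 J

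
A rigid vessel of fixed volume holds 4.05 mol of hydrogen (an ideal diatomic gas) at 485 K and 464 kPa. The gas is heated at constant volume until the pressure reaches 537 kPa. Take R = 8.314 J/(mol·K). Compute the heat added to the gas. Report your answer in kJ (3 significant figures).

Constant volume ⇒ W = 0, so Q = ΔU = nCᵥΔT with Cᵥ = 5R/2 = 20.79 J/(mol·K).
At constant V, T₂/T₁ = P₂/P₁ ⇒ ΔT = T₁(P₂/P₁ − 1) = 485·(537/464 − 1) = 76.3 K.
ΔU = (4.05)(20.79)(76.3) = 6423 J.

Q ≈ 6.42 kJ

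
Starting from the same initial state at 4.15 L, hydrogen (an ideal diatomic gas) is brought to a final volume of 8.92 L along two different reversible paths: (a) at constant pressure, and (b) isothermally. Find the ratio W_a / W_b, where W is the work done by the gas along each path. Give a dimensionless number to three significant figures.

Path (a) isobaric: W = P₁(V₂ − V₁) → W_a/(P₁V₁) = 1.149.
Path (b) isothermal: W = P₁V₁ ln(V₂/V₁) → W_b/(P₁V₁) = 0.7652.
W_a / W_b = 1.149 / 0.7652 = 1.502.

W_a / W_b ≈ 1.50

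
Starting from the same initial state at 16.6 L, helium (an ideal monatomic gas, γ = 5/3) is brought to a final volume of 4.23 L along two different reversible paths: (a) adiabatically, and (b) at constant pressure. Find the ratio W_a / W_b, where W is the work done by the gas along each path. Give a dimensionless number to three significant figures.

Path (a) adiabatic: W = P₁V₁(1 − (V₁/V₂)^(γ−1))/(γ−1) → W_a/(P₁V₁) = -2.232.
Path (b) isobaric: W = P₁(V₂ − V₁) → W_b/(P₁V₁) = -0.7452.
W_a / W_b = -2.232 / -0.7452 = 2.995.

W_a / W_b ≈ 3.00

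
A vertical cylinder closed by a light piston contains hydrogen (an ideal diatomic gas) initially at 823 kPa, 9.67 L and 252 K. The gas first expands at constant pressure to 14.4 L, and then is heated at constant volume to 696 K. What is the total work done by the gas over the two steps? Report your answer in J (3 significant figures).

Step 1 (isobaric): W = PΔV = (823 kPa)(14.4 − 9.67 L) = 3893 J.
Step 2 (isochoric): W = 0 (constant volume).
W_total = 3893 + 0 = 3893 J.

W_total ≈ 3890 J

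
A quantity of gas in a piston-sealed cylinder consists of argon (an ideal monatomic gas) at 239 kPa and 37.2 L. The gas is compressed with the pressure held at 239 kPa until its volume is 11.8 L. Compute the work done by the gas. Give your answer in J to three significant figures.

Isobaric: W = P ΔV.
W = (239 kPa)(11.8 − 37.2 L) = (239)(-25.4) = -6071 J.

W ≈ -6070 J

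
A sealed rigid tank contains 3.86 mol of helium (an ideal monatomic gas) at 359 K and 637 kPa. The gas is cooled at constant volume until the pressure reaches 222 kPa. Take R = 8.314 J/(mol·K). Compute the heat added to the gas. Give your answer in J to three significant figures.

Constant volume ⇒ W = 0, so Q = ΔU = nCᵥΔT with Cᵥ = 3R/2 = 12.47 J/(mol·K).
At constant V, T₂/T₁ = P₂/P₁ ⇒ ΔT = T₁(P₂/P₁ − 1) = 359·(222/637 − 1) = -233.9 K.
ΔU = (3.86)(12.47)(-233.9) = -11259 J.

Q ≈ -11300 J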